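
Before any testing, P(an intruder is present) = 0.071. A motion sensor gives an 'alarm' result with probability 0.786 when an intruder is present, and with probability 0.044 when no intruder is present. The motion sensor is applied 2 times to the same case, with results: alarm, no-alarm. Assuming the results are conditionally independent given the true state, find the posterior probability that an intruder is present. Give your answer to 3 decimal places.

Let H be the event that an intruder is present; start with P(H) = 0.071. P('alarm'|H) = 0.786, P('alarm'|¬H) = 0.044.
Update on result 1 ('alarm'): P(H) ← 0.786·0.0710 / (0.786·0.0710 + 0.044·0.9290) = 0.055806/0.096682 = 0.5772.
Update on result 2 ('no-alarm'): P(H) ← 0.214·0.5772 / (0.214·0.5772 + 0.956·0.4228) = 0.12352/0.52771 = 0.2341.

Posterior P(H) ≈ 0.234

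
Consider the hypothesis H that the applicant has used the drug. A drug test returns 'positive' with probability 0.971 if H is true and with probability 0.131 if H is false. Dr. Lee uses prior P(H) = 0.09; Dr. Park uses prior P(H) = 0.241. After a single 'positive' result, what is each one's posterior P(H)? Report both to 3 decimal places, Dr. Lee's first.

The likelihood ratio for a 'positive' result is 0.971/0.131 = 7.4122.
Dr. Lee: prior odds 0.09/0.91 = 0.098901; posterior odds 0.73308; posterior probability 0.423.
Dr. Park: prior odds 0.241/0.759 = 0.31752; posterior odds 2.3535; posterior probability 0.702.

Dr. Lee: 0.423; Dr. Park: 0.702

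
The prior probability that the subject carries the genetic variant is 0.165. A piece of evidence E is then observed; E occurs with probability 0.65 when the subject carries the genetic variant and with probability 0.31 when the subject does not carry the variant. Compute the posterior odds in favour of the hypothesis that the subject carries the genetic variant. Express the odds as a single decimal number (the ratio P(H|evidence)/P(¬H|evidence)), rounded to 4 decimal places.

Prior odds = 0.165/(1−0.165) = 0.19760.
Likelihood ratio for E = 0.65/0.31 = 2.0968.
Posterior odds = prior odds × LR = 0.41433.

Posterior odds ≈ 0.4143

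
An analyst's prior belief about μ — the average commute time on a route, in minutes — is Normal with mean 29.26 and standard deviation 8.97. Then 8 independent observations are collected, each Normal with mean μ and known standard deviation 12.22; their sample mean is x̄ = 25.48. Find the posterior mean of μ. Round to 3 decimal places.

With known σ, the Normal prior is conjugate. Weight on the data is w = (n/σ²)/(n/σ² + 1/τ₀²) = 0.0535732/(0.0535732+0.0124284) = 0.81170.
Posterior mean = w·x̄ + (1−w)·μ₀ = 0.81170·25.48 + 0.18830·29.26 = 26.192.

Posterior mean ≈ 26.192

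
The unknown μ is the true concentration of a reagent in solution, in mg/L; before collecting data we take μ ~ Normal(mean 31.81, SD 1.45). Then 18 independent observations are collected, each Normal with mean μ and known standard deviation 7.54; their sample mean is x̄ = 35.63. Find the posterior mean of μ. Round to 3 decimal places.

With known σ, the Normal prior is conjugate. Weight on the data is w = (n/σ²)/(n/σ² + 1/τ₀²) = 0.316614/(0.316614+0.475624) = 0.39964.
Posterior mean = w·x̄ + (1−w)·μ₀ = 0.39964·35.63 + 0.60036·31.81 = 33.337.

Posterior mean ≈ 33.337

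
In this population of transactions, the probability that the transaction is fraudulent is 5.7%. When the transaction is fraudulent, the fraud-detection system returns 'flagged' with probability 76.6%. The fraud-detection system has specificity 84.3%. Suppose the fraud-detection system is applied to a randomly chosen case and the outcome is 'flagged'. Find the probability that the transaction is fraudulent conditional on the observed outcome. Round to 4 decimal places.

P(H | E) ≈ 0.2277

Write H for 'the transaction is fraudulent'. Prior odds H:¬H = 0.057/0.943 = 0.060445. For the 'flagged' outcome, the likelihood ratio is 0.766/0.157 = 4.8790.
Posterior odds = 0.060445 × 4.8790 = 0.29491, so P(H|E) = 0.29491/(1+0.29491) = 0.2277.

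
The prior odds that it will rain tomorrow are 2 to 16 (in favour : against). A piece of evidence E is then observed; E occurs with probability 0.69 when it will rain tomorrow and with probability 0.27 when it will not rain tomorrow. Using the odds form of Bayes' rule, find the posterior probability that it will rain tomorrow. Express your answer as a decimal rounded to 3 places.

Posterior probability ≈ 0.242

Prior odds = 2/16 = 0.12500.
Likelihood ratio for E = 0.69/0.27 = 2.5556.
Posterior odds = prior odds × LR = 0.31944.
Posterior probability = odds/(1+odds) = 0.31944/1.3194 = 0.242.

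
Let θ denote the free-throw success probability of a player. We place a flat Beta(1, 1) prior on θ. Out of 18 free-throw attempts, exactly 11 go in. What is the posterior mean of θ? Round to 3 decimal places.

The binomial likelihood is conjugate to the Beta prior: with 11 successes and 7 failures, the posterior is Beta(1+11, 1+7) = Beta(12, 8).
E[θ | data] = 12/(12+8) = 0.600.

Posterior mean ≈ 0.600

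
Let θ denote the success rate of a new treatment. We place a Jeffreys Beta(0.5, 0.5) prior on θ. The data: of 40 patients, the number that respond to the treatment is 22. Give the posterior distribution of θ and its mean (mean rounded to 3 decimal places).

Observing 22 successes and 18 failures updates Beta(0.5, 0.5) by adding the success and failure counts to the two shape parameters: α = 0.5+22 = 22.5, β = 0.5+18 = 18.5.
Posterior mean = α/(α+β) = 22.5/41 = 0.549.

Posterior: Beta(22.5, 18.5); mean ≈ 0.549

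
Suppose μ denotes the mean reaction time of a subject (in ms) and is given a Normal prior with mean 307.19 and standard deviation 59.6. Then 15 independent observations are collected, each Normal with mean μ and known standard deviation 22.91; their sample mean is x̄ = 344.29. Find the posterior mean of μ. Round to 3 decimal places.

Posterior mean ≈ 343.928

With known σ, the Normal prior is conjugate. Weight on the data is w = (n/σ²)/(n/σ² + 1/τ₀²) = 0.0285786/(0.0285786+0.00028152) = 0.99025.
Posterior mean = w·x̄ + (1−w)·μ₀ = 0.99025·344.29 + 0.0097546·307.19 = 343.928.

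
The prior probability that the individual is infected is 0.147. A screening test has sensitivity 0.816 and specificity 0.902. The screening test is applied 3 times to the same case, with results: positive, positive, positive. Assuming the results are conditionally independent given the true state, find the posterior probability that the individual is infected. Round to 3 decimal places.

Posterior P(H) ≈ 0.990

With H the event that the individual is infected, the joint likelihood of the observed sequence is P(data|H) = 0.816·0.816·0.816 = 0.54334 and P(data|¬H) = 0.098·0.098·0.098 = 0.00094119.
Bayes: P(H|data) = 0.147·0.54334 / (0.147·0.54334 + 0.853·0.00094119) = 0.079871/0.080674 = 0.9900.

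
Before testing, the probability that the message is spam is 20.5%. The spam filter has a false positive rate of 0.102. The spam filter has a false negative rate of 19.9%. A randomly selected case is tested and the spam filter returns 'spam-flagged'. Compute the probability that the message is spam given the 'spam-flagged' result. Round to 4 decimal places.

Write H for 'the message is spam'. Prior odds H:¬H = 0.205/0.795 = 0.25786. For the 'spam-flagged' outcome, the likelihood ratio is 0.801/0.102 = 7.8529.
Posterior odds = 0.25786 × 7.8529 = 2.0250, so P(H|E) = 2.0250/(1+2.0250) = 0.6694.

P(H | E) ≈ 0.6694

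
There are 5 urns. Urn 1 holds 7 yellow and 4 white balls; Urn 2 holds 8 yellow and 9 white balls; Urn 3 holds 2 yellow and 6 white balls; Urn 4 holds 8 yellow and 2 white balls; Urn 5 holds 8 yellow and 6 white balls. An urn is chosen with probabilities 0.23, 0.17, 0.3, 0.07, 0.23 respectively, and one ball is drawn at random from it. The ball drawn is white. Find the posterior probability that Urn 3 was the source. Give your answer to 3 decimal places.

P(white|Urn 1) = 0.3636; P(white|Urn 2) = 0.5294; P(white|Urn 3) = 0.75; P(white|Urn 4) = 0.2; P(white|Urn 5) = 0.4286.
Prior × likelihood for each source: 0.23·0.3636=0.08364, 0.17·0.5294=0.09000, 0.3·0.75=0.2250, 0.07·0.2=0.01400, 0.23·0.4286=0.09857. Summing gives P(white) = 0.51121.
P(Urn 3 | white) = 0.2250 / 0.51121 = 0.440.

Posterior probability ≈ 0.440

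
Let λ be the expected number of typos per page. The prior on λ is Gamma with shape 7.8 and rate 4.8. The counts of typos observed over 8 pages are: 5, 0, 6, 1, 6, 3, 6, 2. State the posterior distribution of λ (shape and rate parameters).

Posterior: Gamma(shape=36.8, rate=12.8)

Total count ∑xᵢ = 29 over n = 8 pages.
Gamma is conjugate to the Poisson likelihood: posterior is Gamma(shape = 7.8+29 = 36.8, rate = 4.8+8 = 12.8).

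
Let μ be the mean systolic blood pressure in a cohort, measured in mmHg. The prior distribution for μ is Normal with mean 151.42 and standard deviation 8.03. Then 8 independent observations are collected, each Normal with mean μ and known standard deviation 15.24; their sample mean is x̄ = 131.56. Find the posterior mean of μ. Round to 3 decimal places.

With known σ, the Normal prior is conjugate. Weight on the data is w = (n/σ²)/(n/σ² + 1/τ₀²) = 0.0344445/(0.0344445+0.0155085) = 0.68954.
Posterior mean = w·x̄ + (1−w)·μ₀ = 0.68954·131.56 + 0.31046·151.42 = 137.726.

Posterior mean ≈ 137.726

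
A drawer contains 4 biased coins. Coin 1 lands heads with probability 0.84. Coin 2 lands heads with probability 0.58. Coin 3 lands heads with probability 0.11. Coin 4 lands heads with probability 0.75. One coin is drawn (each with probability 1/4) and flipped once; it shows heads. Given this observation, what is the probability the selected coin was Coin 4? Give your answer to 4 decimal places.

P(heads|C1) = 0.84; P(heads|C2) = 0.58; P(heads|C3) = 0.11; P(heads|C4) = 0.75.
Prior × likelihood for each source: 0.25·0.84=0.2100, 0.25·0.58=0.1450, 0.25·0.11=0.02750, 0.25·0.75=0.1875. Summing gives P(heads) = 0.57000.
P(Coin 4 | heads) = 0.1875 / 0.57000 = 0.3289.

Posterior probability ≈ 0.3289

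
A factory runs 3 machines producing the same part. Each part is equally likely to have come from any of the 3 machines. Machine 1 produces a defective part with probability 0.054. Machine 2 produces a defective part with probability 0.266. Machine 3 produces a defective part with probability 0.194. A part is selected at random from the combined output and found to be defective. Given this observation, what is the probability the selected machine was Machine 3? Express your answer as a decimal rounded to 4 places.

Tabulate prior·likelihood by source: [1] prior 0.333333, lik 0.054, product 0.01800; [2] prior 0.333333, lik 0.266, product 0.08867; [3] prior 0.333333, lik 0.194, product 0.06467.
Normalizing constant = 0.17133; the posterior for Machine 3 is its product over the sum, 0.06467/0.17133 = 0.3774.

Posterior probability ≈ 0.3774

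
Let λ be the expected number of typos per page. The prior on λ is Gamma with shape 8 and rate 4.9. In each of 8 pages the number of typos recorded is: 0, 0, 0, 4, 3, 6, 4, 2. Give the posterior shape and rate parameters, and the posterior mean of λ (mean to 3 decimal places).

Total count ∑xᵢ = 19 over n = 8 pages.
Gamma is conjugate to the Poisson likelihood: posterior is Gamma(shape = 8+19 = 27, rate = 4.9+8 = 12.9).
E[λ | data] = 27/12.9 = 2.093.

Posterior: Gamma(shape=27, rate=12.9); mean ≈ 2.093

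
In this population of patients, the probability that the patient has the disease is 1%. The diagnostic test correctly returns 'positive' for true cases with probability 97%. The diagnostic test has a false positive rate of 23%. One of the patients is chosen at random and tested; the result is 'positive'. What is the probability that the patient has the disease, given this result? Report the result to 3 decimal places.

P(H | E) ≈ 0.041

Write H for 'the patient has the disease'. Prior odds H:¬H = 0.01/0.99 = 0.010101. For the 'positive' outcome, the likelihood ratio is 0.97/0.23 = 4.2174.
Posterior odds = 0.010101 × 4.2174 = 0.042600, so P(H|E) = 0.042600/(1+0.042600) = 0.041.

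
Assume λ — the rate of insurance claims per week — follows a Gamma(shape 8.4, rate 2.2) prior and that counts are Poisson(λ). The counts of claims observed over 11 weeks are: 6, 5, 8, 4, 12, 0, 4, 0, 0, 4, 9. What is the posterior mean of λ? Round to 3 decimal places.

Posterior mean ≈ 4.576

Total count ∑xᵢ = 52 over n = 11 weeks.
Gamma is conjugate to the Poisson likelihood: posterior is Gamma(shape = 8.4+52 = 60.4, rate = 2.2+11 = 13.2).
Posterior mean = shape/rate = 60.4/13.2 = 4.576.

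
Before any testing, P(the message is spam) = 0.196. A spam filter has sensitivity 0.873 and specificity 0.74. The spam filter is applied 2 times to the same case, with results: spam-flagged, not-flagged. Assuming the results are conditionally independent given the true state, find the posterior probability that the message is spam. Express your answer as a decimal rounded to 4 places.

Let H be the event that the message is spam; start with P(H) = 0.196. P('spam-flagged'|H) = 0.873, P('spam-flagged'|¬H) = 0.26.
Update on result 1 ('spam-flagged'): P(H) ← 0.873·0.1960 / (0.873·0.1960 + 0.26·0.8040) = 0.17111/0.38015 = 0.4501.
Update on result 2 ('not-flagged'): P(H) ← 0.127·0.4501 / (0.127·0.4501 + 0.74·0.5499) = 0.057164/0.46408 = 0.1232.

Posterior P(H) ≈ 0.1232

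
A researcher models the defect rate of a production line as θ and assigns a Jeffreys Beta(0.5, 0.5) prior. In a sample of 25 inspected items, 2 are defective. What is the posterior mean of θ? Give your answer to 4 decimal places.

Posterior mean ≈ 0.0962

Observing 2 successes and 23 failures updates Beta(0.5, 0.5) by adding the success and failure counts to the two shape parameters: α = 0.5+2 = 2.5, β = 0.5+23 = 23.5.
Posterior mean = α/(α+β) = 2.5/26 = 0.0962.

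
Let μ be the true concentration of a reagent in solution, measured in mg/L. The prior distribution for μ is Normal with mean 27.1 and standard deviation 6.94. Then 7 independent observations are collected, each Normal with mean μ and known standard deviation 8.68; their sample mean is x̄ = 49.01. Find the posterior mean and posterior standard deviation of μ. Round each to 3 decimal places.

Posterior mean ≈ 45.008; posterior SD ≈ 2.966

Prior precision 1/τ₀² = 1/6.94² = 0.0207626; data precision n/σ² = 7/8.68² = 0.0929092.
Posterior precision = 0.0207626 + 0.0929092 = 0.113672, giving posterior SD = 1/√0.113672 = 2.966.
Posterior mean = (0.0207626·27.1 + 0.0929092·49.01) / 0.113672 = 45.008.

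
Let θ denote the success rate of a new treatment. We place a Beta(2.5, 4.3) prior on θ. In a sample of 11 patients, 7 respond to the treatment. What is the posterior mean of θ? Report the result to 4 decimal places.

Posterior mean ≈ 0.5337

Observing 7 successes and 4 failures updates Beta(2.5, 4.3) by adding the success and failure counts to the two shape parameters: α = 2.5+7 = 9.5, β = 4.3+4 = 8.3.
Posterior mean = α/(α+β) = 9.5/17.8 = 0.5337.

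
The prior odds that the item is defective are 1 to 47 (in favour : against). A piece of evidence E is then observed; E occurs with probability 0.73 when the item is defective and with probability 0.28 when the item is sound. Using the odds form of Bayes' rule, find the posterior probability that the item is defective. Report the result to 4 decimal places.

Prior odds = 1/47 = 0.021277. In log-odds, ln(0.021277) = -3.8501.
Add log likelihood ratio: ln(2.6071) = 0.95825.
Posterior log-odds = -2.8919, so posterior odds = exp(-2.8919) = 0.055471. Converting, P(H|E) = 0.055471/1.0555 = 0.0526.

Posterior probability ≈ 0.0526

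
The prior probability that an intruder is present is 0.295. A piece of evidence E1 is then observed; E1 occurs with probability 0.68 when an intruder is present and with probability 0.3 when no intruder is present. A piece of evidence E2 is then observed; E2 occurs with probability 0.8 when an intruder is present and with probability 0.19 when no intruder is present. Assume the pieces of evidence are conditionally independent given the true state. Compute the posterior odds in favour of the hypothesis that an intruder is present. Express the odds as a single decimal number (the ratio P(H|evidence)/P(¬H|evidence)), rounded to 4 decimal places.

Posterior odds ≈ 3.9935

Prior odds = 0.295/(1−0.295) = 0.41844.
Likelihood ratio for E1 = 0.68/0.3 = 2.2667.
Likelihood ratio for E2 = 0.8/0.19 = 4.2105.
Posterior odds = prior odds × LR₁ × LR₂ = 3.9935.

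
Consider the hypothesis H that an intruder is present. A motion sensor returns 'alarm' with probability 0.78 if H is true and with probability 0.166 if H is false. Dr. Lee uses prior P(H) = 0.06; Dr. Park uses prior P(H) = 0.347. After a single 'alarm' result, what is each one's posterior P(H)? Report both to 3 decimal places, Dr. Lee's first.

P('+'|H) = 0.78, P('+'|¬H) = 0.166.
Dr. Lee: numerator 0.78·0.06 = 0.046800; evidence = 0.046800+0.166·0.94 = 0.20284; posterior = 0.231.
Dr. Park: numerator 0.78·0.347 = 0.27066; evidence = 0.27066+0.166·0.653 = 0.37906; posterior = 0.714.

Dr. Lee: 0.231; Dr. Park: 0.714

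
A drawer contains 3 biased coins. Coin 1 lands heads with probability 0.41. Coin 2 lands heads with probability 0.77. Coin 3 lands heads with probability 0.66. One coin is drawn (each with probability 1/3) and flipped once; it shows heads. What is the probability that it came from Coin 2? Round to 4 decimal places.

P(heads|C1) = 0.41; P(heads|C2) = 0.77; P(heads|C3) = 0.66.
Prior × likelihood for each source: 0.333333·0.41=0.1367, 0.333333·0.77=0.2567, 0.333333·0.66=0.2200. Summing gives P(heads) = 0.61333.
P(Coin 2 | heads) = 0.2567 / 0.61333 = 0.4185.

Posterior probability ≈ 0.4185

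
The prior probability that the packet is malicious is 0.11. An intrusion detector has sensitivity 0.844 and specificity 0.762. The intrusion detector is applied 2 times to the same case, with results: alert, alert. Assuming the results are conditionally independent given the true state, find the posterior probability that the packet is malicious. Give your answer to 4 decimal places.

Let H be the event that the packet is malicious; start with P(H) = 0.11. P('alert'|H) = 0.844, P('alert'|¬H) = 0.238.
Update on result 1 ('alert'): P(H) ← 0.844·0.1100 / (0.844·0.1100 + 0.238·0.8900) = 0.092840/0.30466 = 0.3047.
Update on result 2 ('alert'): P(H) ← 0.844·0.3047 / (0.844·0.3047 + 0.238·0.6953) = 0.25719/0.42267 = 0.6085.

Posterior P(H) ≈ 0.6085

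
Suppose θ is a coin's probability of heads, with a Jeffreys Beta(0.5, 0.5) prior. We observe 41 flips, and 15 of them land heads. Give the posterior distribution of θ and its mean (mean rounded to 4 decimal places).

Posterior: Beta(15.5, 26.5); mean ≈ 0.3690

The binomial likelihood is conjugate to the Beta prior: with 15 successes and 26 failures, the posterior is Beta(0.5+15, 0.5+26) = Beta(15.5, 26.5).
Posterior mean = α/(α+β) = 15.5/42 = 0.3690.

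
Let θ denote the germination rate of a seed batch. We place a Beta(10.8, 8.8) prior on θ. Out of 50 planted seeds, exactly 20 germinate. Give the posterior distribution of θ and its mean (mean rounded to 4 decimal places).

The binomial likelihood is conjugate to the Beta prior: with 20 successes and 30 failures, the posterior is Beta(10.8+20, 8.8+30) = Beta(30.8, 38.8).
Posterior mean = α/(α+β) = 30.8/69.6 = 0.4425.

Posterior: Beta(30.8, 38.8); mean ≈ 0.4425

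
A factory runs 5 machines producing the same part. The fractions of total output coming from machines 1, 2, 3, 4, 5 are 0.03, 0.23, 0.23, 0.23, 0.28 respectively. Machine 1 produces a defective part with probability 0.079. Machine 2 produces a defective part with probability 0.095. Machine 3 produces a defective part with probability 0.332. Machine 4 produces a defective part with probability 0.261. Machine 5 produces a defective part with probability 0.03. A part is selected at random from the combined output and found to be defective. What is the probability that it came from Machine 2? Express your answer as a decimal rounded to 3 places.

Posterior probability ≈ 0.129

P(defective|M1) = 0.079; P(defective|M2) = 0.095; P(defective|M3) = 0.332; P(defective|M4) = 0.261; P(defective|M5) = 0.03.
Prior × likelihood for each source: 0.03·0.079=0.002370, 0.23·0.095=0.02185, 0.23·0.332=0.07636, 0.23·0.261=0.06003, 0.28·0.03=0.008400. Summing gives P(defective) = 0.16901.
P(Machine 2 | defective) = 0.02185 / 0.16901 = 0.129.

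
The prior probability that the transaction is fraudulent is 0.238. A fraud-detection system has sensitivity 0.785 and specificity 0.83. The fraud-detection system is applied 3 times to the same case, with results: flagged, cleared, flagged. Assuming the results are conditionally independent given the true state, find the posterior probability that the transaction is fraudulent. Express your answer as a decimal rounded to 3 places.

Let H be the event that the transaction is fraudulent; start with P(H) = 0.238. P('flagged'|H) = 0.785, P('flagged'|¬H) = 0.17.
Update on result 1 ('flagged'): P(H) ← 0.785·0.2380 / (0.785·0.2380 + 0.17·0.7620) = 0.18683/0.31637 = 0.5905.
Update on result 2 ('cleared'): P(H) ← 0.215·0.5905 / (0.215·0.5905 + 0.83·0.4095) = 0.12697/0.46682 = 0.2720.
Update on result 3 ('flagged'): P(H) ← 0.785·0.2720 / (0.785·0.2720 + 0.17·0.7280) = 0.21351/0.33727 = 0.6330.

Posterior P(H) ≈ 0.633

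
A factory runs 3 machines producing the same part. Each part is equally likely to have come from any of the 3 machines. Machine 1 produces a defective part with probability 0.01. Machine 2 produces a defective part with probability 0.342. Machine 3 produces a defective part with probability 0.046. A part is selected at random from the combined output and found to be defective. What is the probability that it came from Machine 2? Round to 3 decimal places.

Posterior probability ≈ 0.859

P(defective|M1) = 0.01; P(defective|M2) = 0.342; P(defective|M3) = 0.046.
Prior × likelihood for each source: 0.333333·0.01=0.003333, 0.333333·0.342=0.1140, 0.333333·0.046=0.01533. Summing gives P(defective) = 0.13267.
P(Machine 2 | defective) = 0.1140 / 0.13267 = 0.859.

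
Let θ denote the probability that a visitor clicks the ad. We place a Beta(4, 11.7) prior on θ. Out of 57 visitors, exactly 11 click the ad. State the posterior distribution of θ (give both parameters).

Posterior: Beta(15, 57.7)

Observing 11 successes and 46 failures updates Beta(4, 11.7) by adding the success and failure counts to the two shape parameters: α = 4+11 = 15, β = 11.7+46 = 57.7.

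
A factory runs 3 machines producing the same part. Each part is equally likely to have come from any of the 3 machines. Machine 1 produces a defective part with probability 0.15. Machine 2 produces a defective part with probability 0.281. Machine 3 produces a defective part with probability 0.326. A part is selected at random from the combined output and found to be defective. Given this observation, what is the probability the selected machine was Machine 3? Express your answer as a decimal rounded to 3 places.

P(defective|M1) = 0.15; P(defective|M2) = 0.281; P(defective|M3) = 0.326.
Prior × likelihood for each source: 0.333333·0.15=0.05000, 0.333333·0.281=0.09367, 0.333333·0.326=0.1087. Summing gives P(defective) = 0.25233.
P(Machine 3 | defective) = 0.1087 / 0.25233 = 0.431.

Posterior probability ≈ 0.431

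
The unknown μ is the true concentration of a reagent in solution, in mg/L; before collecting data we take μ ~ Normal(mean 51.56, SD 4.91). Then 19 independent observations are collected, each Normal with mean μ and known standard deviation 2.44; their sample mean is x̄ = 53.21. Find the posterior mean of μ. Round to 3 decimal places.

Prior precision 1/τ₀² = 1/4.91² = 0.0414798; data precision n/σ² = 19/2.44² = 3.19135.
Posterior precision = 0.0414798 + 3.19135 = 3.23283.
Posterior mean = (0.0414798·51.56 + 3.19135·53.21) / 3.23283 = 53.189.

Posterior mean ≈ 53.189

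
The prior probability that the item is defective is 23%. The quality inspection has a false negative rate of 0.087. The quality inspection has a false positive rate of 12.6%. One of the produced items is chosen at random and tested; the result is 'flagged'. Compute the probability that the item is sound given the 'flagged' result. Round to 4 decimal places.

Write H for 'the item is defective'. Prior odds H:¬H = 0.23/0.77 = 0.29870. For the 'flagged' outcome, the likelihood ratio is 0.913/0.126 = 7.2460.
Posterior odds = 0.29870 × 7.2460 = 2.1644, so P(H|E) = 2.1644/(1+2.1644) = 0.6840. Then P(¬H|E) = 1 − 0.6840 = 0.3160.

P(¬H | E) ≈ 0.3160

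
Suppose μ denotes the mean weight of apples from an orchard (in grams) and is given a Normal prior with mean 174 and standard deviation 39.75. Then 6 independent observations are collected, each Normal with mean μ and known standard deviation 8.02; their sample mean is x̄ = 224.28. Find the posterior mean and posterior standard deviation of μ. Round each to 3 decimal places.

Posterior mean ≈ 223.941; posterior SD ≈ 3.263

With known σ, the Normal prior is conjugate. Weight on the data is w = (n/σ²)/(n/σ² + 1/τ₀²) = 0.0932830/(0.0932830+0.00063289) = 0.99326.
Posterior mean = w·x̄ + (1−w)·μ₀ = 0.99326·224.28 + 0.0067389·174 = 223.941. Posterior variance = 1/(0.0932830+0.00063289) = 10.6478, so SD = 3.263.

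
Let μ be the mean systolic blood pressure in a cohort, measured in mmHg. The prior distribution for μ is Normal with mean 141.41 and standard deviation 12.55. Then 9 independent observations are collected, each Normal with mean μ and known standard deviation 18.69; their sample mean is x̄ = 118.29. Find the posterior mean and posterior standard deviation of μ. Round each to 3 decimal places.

Posterior mean ≈ 122.861; posterior SD ≈ 5.580

With known σ, the Normal prior is conjugate. Weight on the data is w = (n/σ²)/(n/σ² + 1/τ₀²) = 0.0257646/(0.0257646+0.00634911) = 0.80229.
Posterior mean = w·x̄ + (1−w)·μ₀ = 0.80229·118.29 + 0.19771·141.41 = 122.861. Posterior variance = 1/(0.0257646+0.00634911) = 31.1393, so SD = 5.580.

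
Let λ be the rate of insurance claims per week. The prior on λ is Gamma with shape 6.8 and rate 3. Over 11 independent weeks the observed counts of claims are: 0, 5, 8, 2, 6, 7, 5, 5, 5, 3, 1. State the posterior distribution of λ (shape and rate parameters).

The Poisson likelihood adds the total count to the shape and the number of exposure periods to the rate. Here ∑xᵢ = 47 and n = 11, so shape 6.8→53.8 and rate 3→14.

Posterior: Gamma(shape=53.8, rate=14)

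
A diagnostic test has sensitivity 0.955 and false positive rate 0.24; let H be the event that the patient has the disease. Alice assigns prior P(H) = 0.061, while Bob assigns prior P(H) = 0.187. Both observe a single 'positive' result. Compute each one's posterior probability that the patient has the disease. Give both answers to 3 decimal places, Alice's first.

P('+'|H) = 0.955, P('+'|¬H) = 0.24.
Alice: numerator 0.955·0.061 = 0.058255; evidence = 0.058255+0.24·0.939 = 0.28362; posterior = 0.205.
Bob: numerator 0.955·0.187 = 0.17858; evidence = 0.17858+0.24·0.813 = 0.37370; posterior = 0.478.

Alice: 0.205; Bob: 0.478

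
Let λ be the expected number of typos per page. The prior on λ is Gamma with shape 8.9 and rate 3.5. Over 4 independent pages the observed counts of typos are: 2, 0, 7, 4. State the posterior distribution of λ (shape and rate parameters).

Posterior: Gamma(shape=21.9, rate=7.5)

Total count ∑xᵢ = 13 over n = 4 pages.
Gamma is conjugate to the Poisson likelihood: posterior is Gamma(shape = 8.9+13 = 21.9, rate = 3.5+4 = 7.5).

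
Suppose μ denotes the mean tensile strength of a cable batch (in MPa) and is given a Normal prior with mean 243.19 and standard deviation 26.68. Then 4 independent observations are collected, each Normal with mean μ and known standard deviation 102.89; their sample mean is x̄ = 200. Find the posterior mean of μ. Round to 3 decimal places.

Prior precision 1/τ₀² = 1/26.68² = 0.00140484; data precision n/σ² = 4/102.89² = 0.00037784.
Posterior precision = 0.00140484 + 0.00037784 = 0.00178269.
Posterior mean = (0.00140484·243.19 + 0.00037784·200) / 0.00178269 = 234.036.

Posterior mean ≈ 234.036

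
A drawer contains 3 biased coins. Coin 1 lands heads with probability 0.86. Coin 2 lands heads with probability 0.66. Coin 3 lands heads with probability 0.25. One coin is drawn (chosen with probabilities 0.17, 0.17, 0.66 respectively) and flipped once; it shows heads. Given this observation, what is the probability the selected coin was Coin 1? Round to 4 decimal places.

Tabulate prior·likelihood by source: [1] prior 0.17, lik 0.86, product 0.1462; [2] prior 0.17, lik 0.66, product 0.1122; [3] prior 0.66, lik 0.25, product 0.1650.
Normalizing constant = 0.42340; the posterior for Coin 1 is its product over the sum, 0.1462/0.42340 = 0.3453.

Posterior probability ≈ 0.3453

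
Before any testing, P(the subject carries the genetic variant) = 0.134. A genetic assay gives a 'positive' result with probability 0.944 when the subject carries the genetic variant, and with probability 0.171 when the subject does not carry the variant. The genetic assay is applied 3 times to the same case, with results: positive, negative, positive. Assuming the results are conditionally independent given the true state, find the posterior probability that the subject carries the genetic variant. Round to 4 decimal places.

Posterior P(H) ≈ 0.2416

Let H be the event that the subject carries the genetic variant; start with P(H) = 0.134. P('positive'|H) = 0.944, P('positive'|¬H) = 0.171.
Update on result 1 ('positive'): P(H) ← 0.944·0.1340 / (0.944·0.1340 + 0.171·0.8660) = 0.12650/0.27458 = 0.4607.
Update on result 2 ('negative'): P(H) ← 0.056·0.4607 / (0.056·0.4607 + 0.829·0.5393) = 0.025798/0.47289 = 0.0546.
Update on result 3 ('positive'): P(H) ← 0.944·0.0546 / (0.944·0.0546 + 0.171·0.9454) = 0.051500/0.21317 = 0.2416.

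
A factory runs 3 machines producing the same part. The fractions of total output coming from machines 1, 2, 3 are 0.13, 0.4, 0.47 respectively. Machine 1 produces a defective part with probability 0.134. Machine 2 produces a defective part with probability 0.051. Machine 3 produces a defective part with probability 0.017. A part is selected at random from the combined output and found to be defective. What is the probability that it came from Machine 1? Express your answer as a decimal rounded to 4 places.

Posterior probability ≈ 0.3803

P(defective|M1) = 0.134; P(defective|M2) = 0.051; P(defective|M3) = 0.017.
Prior × likelihood for each source: 0.13·0.134=0.01742, 0.4·0.051=0.02040, 0.47·0.017=0.007990. Summing gives P(defective) = 0.045810.
P(Machine 1 | defective) = 0.01742 / 0.045810 = 0.3803.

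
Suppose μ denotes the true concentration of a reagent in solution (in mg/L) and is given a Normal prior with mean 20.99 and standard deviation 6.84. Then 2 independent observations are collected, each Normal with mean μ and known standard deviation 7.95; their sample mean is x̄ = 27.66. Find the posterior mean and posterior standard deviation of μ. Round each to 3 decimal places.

Prior precision 1/τ₀² = 1/6.84² = 0.0213741; data precision n/σ² = 2/7.95² = 0.0316443.
Posterior precision = 0.0213741 + 0.0316443 = 0.0530184, giving posterior SD = 1/√0.0530184 = 4.343.
Posterior mean = (0.0213741·20.99 + 0.0316443·27.66) / 0.0530184 = 24.971.

Posterior mean ≈ 24.971; posterior SD ≈ 4.343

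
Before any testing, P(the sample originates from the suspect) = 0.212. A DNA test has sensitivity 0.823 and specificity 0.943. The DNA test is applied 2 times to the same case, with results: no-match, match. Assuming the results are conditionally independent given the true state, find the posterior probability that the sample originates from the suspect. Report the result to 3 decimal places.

Posterior P(H) ≈ 0.422

With H the event that the sample originates from the suspect, the joint likelihood of the observed sequence is P(data|H) = 0.177·0.823 = 0.14567 and P(data|¬H) = 0.943·0.057 = 0.053751.
Bayes: P(H|data) = 0.212·0.14567 / (0.212·0.14567 + 0.788·0.053751) = 0.030882/0.073238 = 0.4217.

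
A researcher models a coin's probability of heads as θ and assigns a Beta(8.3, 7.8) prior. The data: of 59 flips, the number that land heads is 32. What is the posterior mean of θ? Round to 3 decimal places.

The binomial likelihood is conjugate to the Beta prior: with 32 successes and 27 failures, the posterior is Beta(8.3+32, 7.8+27) = Beta(40.3, 34.8).
E[θ | data] = 40.3/(40.3+34.8) = 0.537.

Posterior mean ≈ 0.537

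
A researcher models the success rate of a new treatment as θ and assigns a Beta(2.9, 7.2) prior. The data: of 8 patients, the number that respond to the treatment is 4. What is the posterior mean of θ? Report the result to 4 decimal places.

The binomial likelihood is conjugate to the Beta prior: with 4 successes and 4 failures, the posterior is Beta(2.9+4, 7.2+4) = Beta(6.9, 11.2).
E[θ | data] = 6.9/(6.9+11.2) = 0.3812.

Posterior mean ≈ 0.3812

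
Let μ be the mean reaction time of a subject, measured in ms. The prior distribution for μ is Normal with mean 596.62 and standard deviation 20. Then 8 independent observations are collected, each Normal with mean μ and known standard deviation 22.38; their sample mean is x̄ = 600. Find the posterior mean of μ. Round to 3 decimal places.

Posterior mean ≈ 599.543

With known σ, the Normal prior is conjugate. Weight on the data is w = (n/σ²)/(n/σ² + 1/τ₀²) = 0.0159724/(0.0159724+0.00250000) = 0.86466.
Posterior mean = w·x̄ + (1−w)·μ₀ = 0.86466·600 + 0.13534·596.62 = 599.543.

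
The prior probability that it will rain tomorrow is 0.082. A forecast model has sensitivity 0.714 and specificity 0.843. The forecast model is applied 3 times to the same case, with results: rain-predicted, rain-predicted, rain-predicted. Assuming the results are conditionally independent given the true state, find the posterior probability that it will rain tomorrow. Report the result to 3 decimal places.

Posterior P(H) ≈ 0.894

Let H be the event that it will rain tomorrow; start with P(H) = 0.082. P('rain-predicted'|H) = 0.714, P('rain-predicted'|¬H) = 0.157.
Update on result 1 ('rain-predicted'): P(H) ← 0.714·0.0820 / (0.714·0.0820 + 0.157·0.9180) = 0.058548/0.20267 = 0.2889.
Update on result 2 ('rain-predicted'): P(H) ← 0.714·0.2889 / (0.714·0.2889 + 0.157·0.7111) = 0.20626/0.31790 = 0.6488.
Update on result 3 ('rain-predicted'): P(H) ← 0.714·0.6488 / (0.714·0.6488 + 0.157·0.3512) = 0.46325/0.51839 = 0.8936.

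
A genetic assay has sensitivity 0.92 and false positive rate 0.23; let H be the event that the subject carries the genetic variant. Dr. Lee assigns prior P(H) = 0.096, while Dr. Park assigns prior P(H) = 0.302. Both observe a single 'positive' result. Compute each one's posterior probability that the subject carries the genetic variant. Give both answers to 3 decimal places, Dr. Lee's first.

P('+'|H) = 0.92, P('+'|¬H) = 0.23.
Dr. Lee: numerator 0.92·0.096 = 0.088320; evidence = 0.088320+0.23·0.904 = 0.29624; posterior = 0.298.
Dr. Park: numerator 0.92·0.302 = 0.27784; evidence = 0.27784+0.23·0.698 = 0.43838; posterior = 0.634.

Dr. Lee: 0.298; Dr. Park: 0.634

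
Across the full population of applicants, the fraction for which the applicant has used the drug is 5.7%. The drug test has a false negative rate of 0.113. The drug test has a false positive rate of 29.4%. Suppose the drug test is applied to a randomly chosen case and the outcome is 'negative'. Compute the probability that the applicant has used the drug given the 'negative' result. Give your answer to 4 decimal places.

P(H | E) ≈ 0.0096

Write H for 'the applicant has used the drug'. Prior odds H:¬H = 0.057/0.943 = 0.060445. For the 'negative' outcome, the likelihood ratio is 0.113/0.706 = 0.16006.
Posterior odds = 0.060445 × 0.16006 = 0.0096747, so P(H|E) = 0.0096747/(1+0.0096747) = 0.0096.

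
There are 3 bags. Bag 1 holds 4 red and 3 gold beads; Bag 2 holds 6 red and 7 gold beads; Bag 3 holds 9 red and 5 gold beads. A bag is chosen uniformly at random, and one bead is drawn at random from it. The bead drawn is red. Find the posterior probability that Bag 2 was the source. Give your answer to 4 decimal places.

Posterior probability ≈ 0.2754

P(red|Bag 1) = 0.5714; P(red|Bag 2) = 0.4615; P(red|Bag 3) = 0.6429.
Prior × likelihood for each source: 0.333333·0.5714=0.1905, 0.333333·0.4615=0.1538, 0.333333·0.6429=0.2143. Summing gives P(red) = 0.55861.
P(Bag 2 | red) = 0.1538 / 0.55861 = 0.2754.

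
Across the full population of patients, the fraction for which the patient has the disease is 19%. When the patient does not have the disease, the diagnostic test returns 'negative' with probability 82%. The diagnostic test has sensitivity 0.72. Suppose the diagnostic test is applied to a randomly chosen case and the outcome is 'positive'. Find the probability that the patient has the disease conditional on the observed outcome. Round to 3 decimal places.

Write H for 'the patient has the disease'. Prior odds H:¬H = 0.19/0.81 = 0.23457. For the 'positive' outcome, the likelihood ratio is 0.72/0.18 = 4.0000.
Posterior odds = 0.23457 × 4.0000 = 0.93827, so P(H|E) = 0.93827/(1+0.93827) = 0.484.

P(H | E) ≈ 0.484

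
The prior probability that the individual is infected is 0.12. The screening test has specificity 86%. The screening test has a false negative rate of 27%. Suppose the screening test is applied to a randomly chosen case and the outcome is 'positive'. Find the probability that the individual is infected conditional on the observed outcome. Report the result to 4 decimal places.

Write H for 'the individual is infected'. Prior odds H:¬H = 0.12/0.88 = 0.13636. For the 'positive' outcome, the likelihood ratio is 0.73/0.14 = 5.2143.
Posterior odds = 0.13636 × 5.2143 = 0.71104, so P(H|E) = 0.71104/(1+0.71104) = 0.4156.

P(H | E) ≈ 0.4156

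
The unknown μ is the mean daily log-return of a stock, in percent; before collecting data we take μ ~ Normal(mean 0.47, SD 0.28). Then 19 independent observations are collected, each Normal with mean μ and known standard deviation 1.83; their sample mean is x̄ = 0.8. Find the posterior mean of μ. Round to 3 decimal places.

Posterior mean ≈ 0.572

Prior precision 1/τ₀² = 1/0.28² = 12.7551; data precision n/σ² = 19/1.83² = 5.67350.
Posterior precision = 12.7551 + 5.67350 = 18.4286.
Posterior mean = (12.7551·0.47 + 5.67350·0.8) / 18.4286 = 0.572.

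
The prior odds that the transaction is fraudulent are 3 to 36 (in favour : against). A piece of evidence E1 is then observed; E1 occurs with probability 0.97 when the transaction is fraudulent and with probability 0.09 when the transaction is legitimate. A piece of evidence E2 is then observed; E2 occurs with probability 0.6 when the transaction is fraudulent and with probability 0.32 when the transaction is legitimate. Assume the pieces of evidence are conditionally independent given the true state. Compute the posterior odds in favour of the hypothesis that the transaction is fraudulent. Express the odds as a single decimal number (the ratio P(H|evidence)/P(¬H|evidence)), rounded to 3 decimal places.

Prior odds = 3/36 = 0.083333.
Likelihood ratio for E1 = 0.97/0.09 = 10.778.
Likelihood ratio for E2 = 0.6/0.32 = 1.8750.
Posterior odds = prior odds × LR₁ × LR₂ = 1.6840.

Posterior odds ≈ 1.684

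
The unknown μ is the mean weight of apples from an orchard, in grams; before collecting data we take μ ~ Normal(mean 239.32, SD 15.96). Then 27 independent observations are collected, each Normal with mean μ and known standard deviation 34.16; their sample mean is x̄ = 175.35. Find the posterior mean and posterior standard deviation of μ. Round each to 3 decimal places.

With known σ, the Normal prior is conjugate. Weight on the data is w = (n/σ²)/(n/σ² + 1/τ₀²) = 0.0231381/(0.0231381+0.00392585) = 0.85494.
Posterior mean = w·x̄ + (1−w)·μ₀ = 0.85494·175.35 + 0.14506·239.32 = 184.629. Posterior variance = 1/(0.0231381+0.00392585) = 36.9495, so SD = 6.079.

Posterior mean ≈ 184.629; posterior SD ≈ 6.079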